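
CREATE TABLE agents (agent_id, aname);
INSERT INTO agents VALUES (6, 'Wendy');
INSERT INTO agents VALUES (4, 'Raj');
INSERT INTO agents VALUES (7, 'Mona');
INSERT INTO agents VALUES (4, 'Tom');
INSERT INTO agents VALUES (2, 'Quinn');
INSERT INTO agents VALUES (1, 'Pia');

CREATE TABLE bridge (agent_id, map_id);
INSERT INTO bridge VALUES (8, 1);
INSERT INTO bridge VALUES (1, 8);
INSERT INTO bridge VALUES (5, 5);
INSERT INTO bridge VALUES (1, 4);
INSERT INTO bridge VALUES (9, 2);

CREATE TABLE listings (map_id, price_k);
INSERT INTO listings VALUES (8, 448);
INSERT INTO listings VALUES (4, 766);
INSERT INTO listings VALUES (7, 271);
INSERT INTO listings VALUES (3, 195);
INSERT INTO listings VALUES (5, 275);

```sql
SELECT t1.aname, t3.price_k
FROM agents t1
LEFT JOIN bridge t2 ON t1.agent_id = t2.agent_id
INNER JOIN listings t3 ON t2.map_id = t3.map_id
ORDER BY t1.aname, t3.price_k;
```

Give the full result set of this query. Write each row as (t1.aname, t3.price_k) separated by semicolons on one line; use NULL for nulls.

(Pia, 448); (Pia, 766)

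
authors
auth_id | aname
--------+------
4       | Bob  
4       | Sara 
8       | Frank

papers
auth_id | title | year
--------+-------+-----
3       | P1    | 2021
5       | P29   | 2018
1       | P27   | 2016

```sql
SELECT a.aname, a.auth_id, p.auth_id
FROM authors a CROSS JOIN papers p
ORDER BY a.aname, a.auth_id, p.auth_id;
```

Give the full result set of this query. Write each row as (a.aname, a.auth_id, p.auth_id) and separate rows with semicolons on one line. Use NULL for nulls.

CROSS JOIN pairs every row of `authors` with every row of `papers`: 3 × 3 = 9 rows.
After projecting and ordering:
a.aname | a.auth_id | p.auth_id
Bob | 4 | 1
Bob | 4 | 3
Bob | 4 | 5
Frank | 8 | 1
Frank | 8 | 3
Frank | 8 | 5
Sara | 4 | 1
Sara | 4 | 3
Sara | 4 | 5

(Bob, 4, 1); (Bob, 4, 3); (Bob, 4, 5); (Frank, 8, 1); (Frank, 8, 3); (Frank, 8, 5); (Sara, 4, 1); (Sara, 4, 3); (Sara, 4, 5)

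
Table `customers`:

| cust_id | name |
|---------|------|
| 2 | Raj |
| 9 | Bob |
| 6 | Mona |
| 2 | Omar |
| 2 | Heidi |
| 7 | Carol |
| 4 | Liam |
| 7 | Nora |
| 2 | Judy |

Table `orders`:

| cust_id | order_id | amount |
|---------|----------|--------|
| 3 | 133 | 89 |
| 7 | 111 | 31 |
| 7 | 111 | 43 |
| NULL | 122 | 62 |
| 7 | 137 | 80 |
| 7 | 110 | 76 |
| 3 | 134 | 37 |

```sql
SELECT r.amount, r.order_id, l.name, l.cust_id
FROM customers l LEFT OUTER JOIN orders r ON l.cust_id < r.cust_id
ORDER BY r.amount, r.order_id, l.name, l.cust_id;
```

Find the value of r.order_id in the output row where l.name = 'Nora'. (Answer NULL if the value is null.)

LEFT JOIN keeps every row from `customers`; unmatched rows get NULL for `orders`'s columns.
Matching on l.cust_id < r.cust_id. A NULL in a compared column never satisfies the condition.
Matched pairs: 32; unmatched l rows kept: 3.

NULL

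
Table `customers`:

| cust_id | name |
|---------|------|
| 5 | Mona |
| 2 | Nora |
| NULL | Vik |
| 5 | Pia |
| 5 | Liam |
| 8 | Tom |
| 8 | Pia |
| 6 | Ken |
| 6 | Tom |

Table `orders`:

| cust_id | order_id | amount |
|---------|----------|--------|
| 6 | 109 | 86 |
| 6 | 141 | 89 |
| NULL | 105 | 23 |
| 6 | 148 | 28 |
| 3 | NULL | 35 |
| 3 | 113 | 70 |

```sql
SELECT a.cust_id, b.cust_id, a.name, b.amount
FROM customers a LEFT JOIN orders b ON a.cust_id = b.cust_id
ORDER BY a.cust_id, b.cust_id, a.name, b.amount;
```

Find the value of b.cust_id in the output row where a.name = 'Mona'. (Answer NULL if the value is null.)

NULL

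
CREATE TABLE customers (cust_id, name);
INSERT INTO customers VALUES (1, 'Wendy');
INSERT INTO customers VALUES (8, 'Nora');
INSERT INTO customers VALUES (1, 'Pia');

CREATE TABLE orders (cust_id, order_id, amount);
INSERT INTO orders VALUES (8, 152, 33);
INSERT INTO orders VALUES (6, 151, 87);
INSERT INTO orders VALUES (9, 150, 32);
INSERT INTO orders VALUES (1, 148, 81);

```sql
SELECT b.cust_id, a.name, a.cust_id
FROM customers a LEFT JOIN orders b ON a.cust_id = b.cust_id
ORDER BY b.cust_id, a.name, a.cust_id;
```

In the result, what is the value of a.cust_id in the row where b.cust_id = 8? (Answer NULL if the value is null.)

8

LEFT JOIN keeps every row from `customers`; unmatched rows get NULL for `orders`'s columns.
Matching on a.cust_id = b.cust_id.
- a[0] cust_id=1 → 1 match(es) in b → 1 row(s).
- a[1] cust_id=8 → 1 match(es) in b → 1 row(s).
- a[2] cust_id=1 → 1 match(es) in b → 1 row(s).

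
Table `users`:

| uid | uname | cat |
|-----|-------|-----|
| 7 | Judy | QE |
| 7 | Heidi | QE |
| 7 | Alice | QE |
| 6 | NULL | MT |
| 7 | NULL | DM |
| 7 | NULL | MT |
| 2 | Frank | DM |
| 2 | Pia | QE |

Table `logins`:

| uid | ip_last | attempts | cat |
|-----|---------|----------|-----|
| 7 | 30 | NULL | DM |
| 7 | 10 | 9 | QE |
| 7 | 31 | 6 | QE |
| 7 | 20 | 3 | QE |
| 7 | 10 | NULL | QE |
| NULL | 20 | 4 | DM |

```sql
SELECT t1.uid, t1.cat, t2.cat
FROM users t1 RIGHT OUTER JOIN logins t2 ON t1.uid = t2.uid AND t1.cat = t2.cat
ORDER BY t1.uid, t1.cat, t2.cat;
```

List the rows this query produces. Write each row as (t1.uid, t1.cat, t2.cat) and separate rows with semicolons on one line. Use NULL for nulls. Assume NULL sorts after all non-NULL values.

RIGHT JOIN keeps every row from `logins`; unmatched rows get NULL for `users`'s columns.
Matching on t1.uid = t2.uid AND t1.cat = t2.cat. A NULL in a compared column never satisfies the condition.
- t1 row (uid=7, cat=QE): matches 4 t2 row(s) → 4 output row(s).
- t1 row (uid=7, cat=QE): matches 4 t2 row(s) → 4 output row(s).
- t1 row (uid=7, cat=QE): matches 4 t2 row(s) → 4 output row(s).
- t1 row (uid=6, cat=MT): no match.
- t1 row (uid=7, cat=DM): matches 1 t2 row(s) → 1 output row(s).
- t1 row (uid=7, cat=MT): no match.
- t1 row (uid=2, cat=DM): no match.
- t1 row (uid=2, cat=QE): no match.
- plus 1 unmatched t2 row(s), each kept with NULL t1 columns.

(7, DM, DM); (7, QE, QE); (7, QE, QE); (7, QE, QE); (7, QE, QE); (7, QE, QE); (7, QE, QE); (7, QE, QE); (7, QE, QE); (7, QE, QE); (7, QE, QE); (7, QE, QE); (7, QE, QE); (NULL, NULL, DM)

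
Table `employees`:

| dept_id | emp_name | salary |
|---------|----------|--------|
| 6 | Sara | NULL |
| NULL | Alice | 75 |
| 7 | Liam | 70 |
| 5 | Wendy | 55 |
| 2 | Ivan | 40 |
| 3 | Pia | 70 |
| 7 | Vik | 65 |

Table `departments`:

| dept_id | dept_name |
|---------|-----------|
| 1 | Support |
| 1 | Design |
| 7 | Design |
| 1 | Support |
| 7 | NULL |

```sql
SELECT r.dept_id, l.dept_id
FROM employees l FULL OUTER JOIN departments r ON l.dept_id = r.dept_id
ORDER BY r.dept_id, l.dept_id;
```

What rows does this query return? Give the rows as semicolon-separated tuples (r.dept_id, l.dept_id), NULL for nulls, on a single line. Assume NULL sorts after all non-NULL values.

FULL OUTER JOIN keeps every row from both sides; unmatched rows get NULL for the other side's columns.
Matching on l.dept_id = r.dept_id. A NULL in a compared column never satisfies the condition.
- l[0] dept_id=6 → no match; kept with NULLs on the r side.
- l[1] dept_id=NULL → no match; kept with NULLs on the r side.
- l[2] dept_id=7 → 2 match(es) in r → 2 row(s).
- l[3] dept_id=5 → no match; kept with NULLs on the r side.
- l[4] dept_id=2 → no match; kept with NULLs on the r side.
- l[5] dept_id=3 → no match; kept with NULLs on the r side.
- l[6] dept_id=7 → 2 match(es) in r → 2 row(s).
- 3 row(s) from r found no l partner → padded with NULL.

(1, NULL); (1, NULL); (1, NULL); (7, 7); (7, 7); (7, 7); (7, 7); (NULL, 2); (NULL, 3); (NULL, 5); (NULL, 6); (NULL, NULL)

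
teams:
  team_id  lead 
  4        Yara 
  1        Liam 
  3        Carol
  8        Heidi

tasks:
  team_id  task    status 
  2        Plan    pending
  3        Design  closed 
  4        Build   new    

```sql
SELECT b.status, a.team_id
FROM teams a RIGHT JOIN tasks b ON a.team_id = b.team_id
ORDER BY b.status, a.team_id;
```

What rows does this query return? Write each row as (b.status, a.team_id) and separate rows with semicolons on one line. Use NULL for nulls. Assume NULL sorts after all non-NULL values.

(closed, 3); (new, 4); (pending, NULL)

RIGHT JOIN keeps every row from `tasks`; unmatched rows get NULL for `teams`'s columns.
Matching on a.team_id = b.team_id.
Matched pairs: 2; unmatched b rows kept: 1.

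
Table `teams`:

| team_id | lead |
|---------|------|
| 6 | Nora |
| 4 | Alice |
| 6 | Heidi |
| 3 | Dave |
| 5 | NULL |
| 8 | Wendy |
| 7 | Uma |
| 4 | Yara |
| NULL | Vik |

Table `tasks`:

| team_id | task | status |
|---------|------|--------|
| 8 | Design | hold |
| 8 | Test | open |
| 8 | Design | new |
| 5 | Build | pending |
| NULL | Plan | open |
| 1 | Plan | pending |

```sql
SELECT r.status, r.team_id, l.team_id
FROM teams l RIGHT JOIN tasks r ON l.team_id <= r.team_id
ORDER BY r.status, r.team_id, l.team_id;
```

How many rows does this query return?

RIGHT JOIN keeps every row from `tasks`; unmatched rows get NULL for `teams`'s columns.
Matching on l.team_id <= r.team_id. A NULL in a compared column never satisfies the condition.
Matched pairs: 28; unmatched r rows kept: 2.
Total: 28 matched + 2 padded = 30 rows.

30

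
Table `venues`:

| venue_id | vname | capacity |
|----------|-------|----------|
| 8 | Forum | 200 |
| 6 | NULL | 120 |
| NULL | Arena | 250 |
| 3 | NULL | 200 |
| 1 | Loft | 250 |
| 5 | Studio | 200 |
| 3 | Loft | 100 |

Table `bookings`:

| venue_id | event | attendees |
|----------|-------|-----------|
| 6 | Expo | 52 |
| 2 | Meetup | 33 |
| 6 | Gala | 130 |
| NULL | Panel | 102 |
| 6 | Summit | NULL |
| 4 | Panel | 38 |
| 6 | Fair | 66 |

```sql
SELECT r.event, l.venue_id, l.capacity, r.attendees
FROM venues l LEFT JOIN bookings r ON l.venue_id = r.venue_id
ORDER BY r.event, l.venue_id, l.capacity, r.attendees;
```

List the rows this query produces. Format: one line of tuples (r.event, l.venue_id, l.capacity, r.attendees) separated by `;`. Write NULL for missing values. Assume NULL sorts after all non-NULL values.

LEFT JOIN keeps every row from `venues`; unmatched rows get NULL for `bookings`'s columns.
Matching on l.venue_id = r.venue_id. A NULL in a compared column never satisfies the condition.
- venue_id=8: no r row matches, row kept with r columns NULL.
- venue_id=6: 4 matching r row(s), so 4 row(s) emitted.
- venue_id=NULL: no r row matches, row kept with r columns NULL.
- venue_id=3: no r row matches, row kept with r columns NULL.
- venue_id=1: no r row matches, row kept with r columns NULL.
- venue_id=5: no r row matches, row kept with r columns NULL.
- venue_id=3: no r row matches, row kept with r columns NULL.
After projecting and ordering:
r.event | l.venue_id | l.capacity | r.attendees
Expo | 6 | 120 | 52
Fair | 6 | 120 | 66
Gala | 6 | 120 | 130
Summit | 6 | 120 | NULL
NULL | 1 | 250 | NULL
NULL | 3 | 100 | NULL
NULL | 3 | 200 | NULL
NULL | 5 | 200 | NULL
NULL | 8 | 200 | NULL
NULL | NULL | 250 | NULL

(Expo, 6, 120, 52); (Fair, 6, 120, 66); (Gala, 6, 120, 130); (Summit, 6, 120, NULL); (NULL, 1, 250, NULL); (NULL, 3, 100, NULL); (NULL, 3, 200, NULL); (NULL, 5, 200, NULL); (NULL, 8, 200, NULL); (NULL, NULL, 250, NULL)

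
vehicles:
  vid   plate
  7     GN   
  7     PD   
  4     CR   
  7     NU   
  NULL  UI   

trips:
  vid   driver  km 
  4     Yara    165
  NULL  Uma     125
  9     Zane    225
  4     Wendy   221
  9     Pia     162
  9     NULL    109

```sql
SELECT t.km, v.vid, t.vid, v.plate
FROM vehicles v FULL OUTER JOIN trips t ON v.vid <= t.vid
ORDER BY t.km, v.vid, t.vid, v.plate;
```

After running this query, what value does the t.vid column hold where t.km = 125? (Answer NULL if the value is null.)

FULL OUTER JOIN keeps every row from both sides; unmatched rows get NULL for the other side's columns.
Matching on v.vid <= t.vid. A NULL in a compared column never satisfies the condition.
- v (vid=7) pairs with 3 row(s) of t.
- v (vid=7) pairs with 3 row(s) of t.
- v (vid=4) pairs with 5 row(s) of t.
- v (vid=7) pairs with 3 row(s) of t.
- v (vid=NULL) has no partner → padded with NULL.
- 1 row(s) from t found no v partner → padded with NULL.

NULL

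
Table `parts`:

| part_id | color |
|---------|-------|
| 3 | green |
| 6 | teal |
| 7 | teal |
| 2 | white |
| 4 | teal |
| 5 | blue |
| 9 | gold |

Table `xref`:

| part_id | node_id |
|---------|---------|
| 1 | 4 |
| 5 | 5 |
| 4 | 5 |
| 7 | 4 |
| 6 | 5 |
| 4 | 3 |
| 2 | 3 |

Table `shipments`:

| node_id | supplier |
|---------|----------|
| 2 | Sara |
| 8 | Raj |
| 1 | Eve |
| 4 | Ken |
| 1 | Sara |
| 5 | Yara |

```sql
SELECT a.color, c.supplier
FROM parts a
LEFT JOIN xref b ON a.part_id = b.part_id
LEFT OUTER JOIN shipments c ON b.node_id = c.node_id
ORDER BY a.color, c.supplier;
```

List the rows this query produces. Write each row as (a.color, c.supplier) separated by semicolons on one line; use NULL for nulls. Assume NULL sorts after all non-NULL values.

Step 1 — a LEFT JOIN b on part_id → 8 row(s).
Then LEFT JOIN `shipments c` on node_id: each of those 8 rows is kept; rows whose b.node_id has no match in c get NULL for c's columns.

(blue, Yara); (gold, NULL); (green, NULL); (teal, Ken); (teal, Yara); (teal, Yara); (teal, NULL); (white, NULL)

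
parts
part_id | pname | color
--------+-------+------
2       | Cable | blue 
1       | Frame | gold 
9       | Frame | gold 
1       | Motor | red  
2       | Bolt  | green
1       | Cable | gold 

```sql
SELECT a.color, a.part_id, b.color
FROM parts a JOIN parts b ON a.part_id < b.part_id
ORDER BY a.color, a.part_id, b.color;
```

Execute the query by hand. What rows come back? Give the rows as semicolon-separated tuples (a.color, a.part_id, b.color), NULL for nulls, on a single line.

(blue, 2, gold); (gold, 1, blue); (gold, 1, blue); (gold, 1, gold); (gold, 1, gold); (gold, 1, green); (gold, 1, green); (green, 2, gold); (red, 1, blue); (red, 1, gold); (red, 1, green)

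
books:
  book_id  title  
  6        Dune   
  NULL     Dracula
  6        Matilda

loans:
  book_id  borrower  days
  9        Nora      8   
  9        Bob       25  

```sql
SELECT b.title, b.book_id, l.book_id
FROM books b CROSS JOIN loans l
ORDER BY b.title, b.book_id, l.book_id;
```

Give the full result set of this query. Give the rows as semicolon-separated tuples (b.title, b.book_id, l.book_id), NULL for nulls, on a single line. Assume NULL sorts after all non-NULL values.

(Dracula, NULL, 9); (Dracula, NULL, 9); (Dune, 6, 9); (Dune, 6, 9); (Matilda, 6, 9); (Matilda, 6, 9)

CROSS JOIN pairs every row of `books` with every row of `loans`: 3 × 2 = 6 rows.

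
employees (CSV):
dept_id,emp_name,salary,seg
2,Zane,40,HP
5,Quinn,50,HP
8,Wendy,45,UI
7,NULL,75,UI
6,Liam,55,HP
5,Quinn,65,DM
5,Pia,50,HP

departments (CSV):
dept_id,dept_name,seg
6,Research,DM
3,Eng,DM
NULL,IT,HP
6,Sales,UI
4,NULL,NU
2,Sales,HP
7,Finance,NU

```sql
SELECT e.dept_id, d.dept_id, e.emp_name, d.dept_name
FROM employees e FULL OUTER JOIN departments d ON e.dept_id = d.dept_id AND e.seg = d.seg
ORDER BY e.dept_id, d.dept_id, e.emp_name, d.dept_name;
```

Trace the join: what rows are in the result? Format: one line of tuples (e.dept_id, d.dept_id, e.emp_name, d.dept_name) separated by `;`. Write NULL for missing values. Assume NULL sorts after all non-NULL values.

(2, 2, Zane, Sales); (5, NULL, Pia, NULL); (5, NULL, Quinn, NULL); (5, NULL, Quinn, NULL); (6, NULL, Liam, NULL); (7, NULL, NULL, NULL); (8, NULL, Wendy, NULL); (NULL, 3, NULL, Eng); (NULL, 4, NULL, NULL); (NULL, 6, NULL, Research); (NULL, 6, NULL, Sales); (NULL, 7, NULL, Finance); (NULL, NULL, NULL, IT)

FULL OUTER JOIN keeps every row from both sides; unmatched rows get NULL for the other side's columns.
Matching on e.dept_id = d.dept_id AND e.seg = d.seg. A NULL in a compared column never satisfies the condition.
- e row (dept_id=2, seg=HP): matches 1 d row(s) → 1 output row(s).
- e row (dept_id=5, seg=HP): no match → kept, d columns NULL.
- e row (dept_id=8, seg=UI): no match → kept, d columns NULL.
- e row (dept_id=7, seg=UI): no match → kept, d columns NULL.
- e row (dept_id=6, seg=HP): no match → kept, d columns NULL.
- e row (dept_id=5, seg=DM): no match → kept, d columns NULL.
- e row (dept_id=5, seg=HP): no match → kept, d columns NULL.
- 6 row(s) from d found no e partner → padded with NULL.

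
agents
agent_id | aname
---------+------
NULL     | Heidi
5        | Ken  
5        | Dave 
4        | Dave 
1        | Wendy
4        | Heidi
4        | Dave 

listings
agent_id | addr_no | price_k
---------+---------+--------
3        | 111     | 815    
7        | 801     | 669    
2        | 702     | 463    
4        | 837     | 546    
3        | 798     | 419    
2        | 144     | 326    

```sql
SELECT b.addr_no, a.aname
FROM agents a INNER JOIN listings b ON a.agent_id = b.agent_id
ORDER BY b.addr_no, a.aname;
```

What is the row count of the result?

INNER JOIN keeps only pairs where the ON condition holds.
Matching on a.agent_id = b.agent_id. A NULL in a compared column never satisfies the condition.
- a (agent_id=NULL) has no partner → excluded.
- a (agent_id=5) has no partner → excluded.
- a (agent_id=5) has no partner → excluded.
- a (agent_id=4) pairs with 1 row(s) of b.
- a (agent_id=1) has no partner → excluded.
- a (agent_id=4) pairs with 1 row(s) of b.
- a (agent_id=4) pairs with 1 row(s) of b.
Total: 3 rows.

3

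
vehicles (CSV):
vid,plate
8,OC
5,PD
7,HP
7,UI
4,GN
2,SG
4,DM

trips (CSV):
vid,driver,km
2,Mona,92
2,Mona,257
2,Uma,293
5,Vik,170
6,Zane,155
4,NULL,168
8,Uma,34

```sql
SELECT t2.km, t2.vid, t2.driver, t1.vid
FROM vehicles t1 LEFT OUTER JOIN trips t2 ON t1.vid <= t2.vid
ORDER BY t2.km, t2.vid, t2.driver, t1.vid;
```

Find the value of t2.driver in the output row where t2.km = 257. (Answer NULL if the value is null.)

Mona

LEFT JOIN keeps every row from `vehicles`; unmatched rows get NULL for `trips`'s columns.
Matching on t1.vid <= t2.vid.
- t1[0] vid=8 → 1 match(es) in t2 → 1 row(s).
- t1[1] vid=5 → 3 match(es) in t2 → 3 row(s).
- t1[2] vid=7 → 1 match(es) in t2 → 1 row(s).
- t1[3] vid=7 → 1 match(es) in t2 → 1 row(s).
- t1[4] vid=4 → 4 match(es) in t2 → 4 row(s).
- t1[5] vid=2 → 7 match(es) in t2 → 7 row(s).
- t1[6] vid=4 → 4 match(es) in t2 → 4 row(s).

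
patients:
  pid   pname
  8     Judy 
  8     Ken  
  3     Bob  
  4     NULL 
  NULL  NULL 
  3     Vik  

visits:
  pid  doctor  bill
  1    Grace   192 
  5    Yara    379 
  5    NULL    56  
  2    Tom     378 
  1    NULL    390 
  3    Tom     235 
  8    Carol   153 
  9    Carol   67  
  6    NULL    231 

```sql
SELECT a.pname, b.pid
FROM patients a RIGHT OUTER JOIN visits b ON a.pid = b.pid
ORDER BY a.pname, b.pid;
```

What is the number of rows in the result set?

RIGHT JOIN keeps every row from `visits`; unmatched rows get NULL for `patients`'s columns.
Matching on a.pid = b.pid. A NULL in a compared column never satisfies the condition.
Matched pairs: 4; unmatched b rows kept: 7.
Total: 4 matched + 7 padded = 11 rows.

11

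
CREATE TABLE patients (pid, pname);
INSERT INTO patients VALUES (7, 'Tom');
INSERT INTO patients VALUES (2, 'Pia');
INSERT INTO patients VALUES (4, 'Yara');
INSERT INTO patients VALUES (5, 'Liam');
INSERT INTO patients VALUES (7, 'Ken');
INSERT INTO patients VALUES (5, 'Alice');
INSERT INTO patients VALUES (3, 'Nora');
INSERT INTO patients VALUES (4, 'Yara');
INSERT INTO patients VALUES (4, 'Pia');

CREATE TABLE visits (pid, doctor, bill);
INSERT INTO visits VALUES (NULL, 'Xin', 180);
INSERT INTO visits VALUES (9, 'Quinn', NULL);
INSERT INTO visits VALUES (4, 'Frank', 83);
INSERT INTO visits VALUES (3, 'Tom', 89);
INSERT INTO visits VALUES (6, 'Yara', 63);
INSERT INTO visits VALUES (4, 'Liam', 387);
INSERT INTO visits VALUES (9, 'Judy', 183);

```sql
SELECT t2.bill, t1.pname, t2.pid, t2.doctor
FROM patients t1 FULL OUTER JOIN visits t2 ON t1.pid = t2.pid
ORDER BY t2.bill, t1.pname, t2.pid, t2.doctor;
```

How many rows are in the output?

16

FULL OUTER JOIN keeps every row from both sides; unmatched rows get NULL for the other side's columns.
Matching on t1.pid = t2.pid. A NULL in a compared column never satisfies the condition.
Matched pairs: 7; unmatched t1 rows kept: 5; unmatched t2 rows kept: 4.
Total: 7 matched + 9 padded = 16 rows.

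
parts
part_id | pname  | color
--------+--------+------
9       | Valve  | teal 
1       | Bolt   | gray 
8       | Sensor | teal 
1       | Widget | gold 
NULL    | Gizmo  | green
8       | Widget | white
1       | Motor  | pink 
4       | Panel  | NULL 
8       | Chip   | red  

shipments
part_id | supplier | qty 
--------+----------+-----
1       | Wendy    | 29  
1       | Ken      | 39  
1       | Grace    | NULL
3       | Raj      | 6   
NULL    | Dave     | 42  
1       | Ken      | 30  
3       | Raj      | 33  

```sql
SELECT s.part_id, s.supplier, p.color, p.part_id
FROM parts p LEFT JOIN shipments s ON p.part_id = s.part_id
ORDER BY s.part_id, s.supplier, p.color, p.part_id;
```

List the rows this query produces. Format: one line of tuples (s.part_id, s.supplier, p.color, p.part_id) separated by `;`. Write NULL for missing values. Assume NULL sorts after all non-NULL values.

(1, Grace, gold, 1); (1, Grace, gray, 1); (1, Grace, pink, 1); (1, Ken, gold, 1); (1, Ken, gold, 1); (1, Ken, gray, 1); (1, Ken, gray, 1); (1, Ken, pink, 1); (1, Ken, pink, 1); (1, Wendy, gold, 1); (1, Wendy, gray, 1); (1, Wendy, pink, 1); (NULL, NULL, green, NULL); (NULL, NULL, red, 8); (NULL, NULL, teal, 8); (NULL, NULL, teal, 9); (NULL, NULL, white, 8); (NULL, NULL, NULL, 4)

LEFT JOIN keeps every row from `parts`; unmatched rows get NULL for `shipments`'s columns.
Matching on p.part_id = s.part_id. A NULL in a compared column never satisfies the condition.
- part_id=9: no s row matches, row kept with s columns NULL.
- part_id=1: 4 matching s row(s), so 4 row(s) emitted.
- part_id=8: no s row matches, row kept with s columns NULL.
- part_id=1: 4 matching s row(s), so 4 row(s) emitted.
- part_id=NULL: no s row matches, row kept with s columns NULL.
- part_id=8: no s row matches, row kept with s columns NULL.
- part_id=1: 4 matching s row(s), so 4 row(s) emitted.
- part_id=4: no s row matches, row kept with s columns NULL.
- part_id=8: no s row matches, row kept with s columns NULL.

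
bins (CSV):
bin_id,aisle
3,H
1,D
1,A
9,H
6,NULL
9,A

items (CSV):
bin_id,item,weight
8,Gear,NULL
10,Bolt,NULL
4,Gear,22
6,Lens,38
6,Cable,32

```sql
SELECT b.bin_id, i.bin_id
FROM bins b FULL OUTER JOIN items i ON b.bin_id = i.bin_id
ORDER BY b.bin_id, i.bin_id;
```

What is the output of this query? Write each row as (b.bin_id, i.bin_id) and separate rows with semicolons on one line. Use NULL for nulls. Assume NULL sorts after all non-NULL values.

FULL OUTER JOIN keeps every row from both sides; unmatched rows get NULL for the other side's columns.
Matching on b.bin_id = i.bin_id.
- b (bin_id=3) has no partner → padded with NULL.
- b (bin_id=1) has no partner → padded with NULL.
- b (bin_id=1) has no partner → padded with NULL.
- b (bin_id=9) has no partner → padded with NULL.
- b (bin_id=6) pairs with 2 row(s) of i.
- b (bin_id=9) has no partner → padded with NULL.
- 3 row(s) from i found no b partner → padded with NULL.
After projecting and ordering:
b.bin_id | i.bin_id
1 | NULL
1 | NULL
3 | NULL
6 | 6
6 | 6
9 | NULL
9 | NULL
NULL | 4
NULL | 8
NULL | 10

(1, NULL); (1, NULL); (3, NULL); (6, 6); (6, 6); (9, NULL); (9, NULL); (NULL, 4); (NULL, 8); (NULL, 10)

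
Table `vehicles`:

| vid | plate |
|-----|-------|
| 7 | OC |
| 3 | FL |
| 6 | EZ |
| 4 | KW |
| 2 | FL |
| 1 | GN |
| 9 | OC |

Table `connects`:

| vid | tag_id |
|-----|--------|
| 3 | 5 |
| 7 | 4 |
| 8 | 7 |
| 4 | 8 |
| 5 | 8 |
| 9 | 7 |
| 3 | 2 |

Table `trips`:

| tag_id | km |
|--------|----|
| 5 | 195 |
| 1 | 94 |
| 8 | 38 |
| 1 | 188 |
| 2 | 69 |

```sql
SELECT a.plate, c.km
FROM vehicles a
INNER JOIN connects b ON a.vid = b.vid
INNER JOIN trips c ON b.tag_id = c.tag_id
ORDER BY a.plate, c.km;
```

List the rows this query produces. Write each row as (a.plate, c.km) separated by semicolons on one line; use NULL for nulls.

Joins associate left-to-right: vehicles INNER JOIN connects on vid gives 5 intermediate row(s).
Then INNER JOIN `trips c` on tag_id: keep only rows whose b.tag_id appears in c.

(FL, 69); (FL, 195); (KW, 38)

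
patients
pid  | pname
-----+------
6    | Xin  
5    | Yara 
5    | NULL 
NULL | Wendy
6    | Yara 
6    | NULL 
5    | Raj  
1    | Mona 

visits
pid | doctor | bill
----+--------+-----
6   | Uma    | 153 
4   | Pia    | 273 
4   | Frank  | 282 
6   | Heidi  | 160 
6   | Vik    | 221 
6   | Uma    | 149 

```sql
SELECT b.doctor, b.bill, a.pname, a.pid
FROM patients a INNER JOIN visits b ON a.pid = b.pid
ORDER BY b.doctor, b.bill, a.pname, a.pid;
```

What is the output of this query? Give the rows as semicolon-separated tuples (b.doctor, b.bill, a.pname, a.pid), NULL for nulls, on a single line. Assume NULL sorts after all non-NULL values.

INNER JOIN keeps only pairs where the ON condition holds.
Matching on a.pid = b.pid. A NULL in a compared column never satisfies the condition.
- a row (pid=6): matches 4 b row(s) → 4 output row(s).
- a row (pid=5): no match → dropped.
- a row (pid=5): no match → dropped.
- a row (pid=NULL): no match → dropped.
- a row (pid=6): matches 4 b row(s) → 4 output row(s).
- a row (pid=6): matches 4 b row(s) → 4 output row(s).
- a row (pid=5): no match → dropped.
- a row (pid=1): no match → dropped.

(Heidi, 160, Xin, 6); (Heidi, 160, Yara, 6); (Heidi, 160, NULL, 6); (Uma, 149, Xin, 6); (Uma, 149, Yara, 6); (Uma, 149, NULL, 6); (Uma, 153, Xin, 6); (Uma, 153, Yara, 6); (Uma, 153, NULL, 6); (Vik, 221, Xin, 6); (Vik, 221, Yara, 6); (Vik, 221, NULL, 6)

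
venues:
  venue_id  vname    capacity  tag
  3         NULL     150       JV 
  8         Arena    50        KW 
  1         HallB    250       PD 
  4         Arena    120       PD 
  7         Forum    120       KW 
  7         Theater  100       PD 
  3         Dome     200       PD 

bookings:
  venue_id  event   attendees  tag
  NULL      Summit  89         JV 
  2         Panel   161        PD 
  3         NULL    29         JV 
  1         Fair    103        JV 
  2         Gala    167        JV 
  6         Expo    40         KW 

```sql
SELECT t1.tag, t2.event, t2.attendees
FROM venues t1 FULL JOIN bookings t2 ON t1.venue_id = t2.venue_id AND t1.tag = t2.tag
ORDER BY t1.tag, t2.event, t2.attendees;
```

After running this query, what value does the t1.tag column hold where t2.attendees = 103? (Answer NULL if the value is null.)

NULL

FULL OUTER JOIN keeps every row from both sides; unmatched rows get NULL for the other side's columns.
Matching on t1.venue_id = t2.venue_id AND t1.tag = t2.tag. A NULL in a compared column never satisfies the condition.
- t1[0] venue_id=3, tag=JV → 1 match(es) in t2 → 1 row(s).
- t1[1] venue_id=8, tag=KW → no match; kept with NULLs on the t2 side.
- t1[2] venue_id=1, tag=PD → no match; kept with NULLs on the t2 side.
- t1[3] venue_id=4, tag=PD → no match; kept with NULLs on the t2 side.
- t1[4] venue_id=7, tag=KW → no match; kept with NULLs on the t2 side.
- t1[5] venue_id=7, tag=PD → no match; kept with NULLs on the t2 side.
- t1[6] venue_id=3, tag=PD → no match; kept with NULLs on the t2 side.
- 5 t2 row(s) had no t1 match → kept, t1 columns NULL.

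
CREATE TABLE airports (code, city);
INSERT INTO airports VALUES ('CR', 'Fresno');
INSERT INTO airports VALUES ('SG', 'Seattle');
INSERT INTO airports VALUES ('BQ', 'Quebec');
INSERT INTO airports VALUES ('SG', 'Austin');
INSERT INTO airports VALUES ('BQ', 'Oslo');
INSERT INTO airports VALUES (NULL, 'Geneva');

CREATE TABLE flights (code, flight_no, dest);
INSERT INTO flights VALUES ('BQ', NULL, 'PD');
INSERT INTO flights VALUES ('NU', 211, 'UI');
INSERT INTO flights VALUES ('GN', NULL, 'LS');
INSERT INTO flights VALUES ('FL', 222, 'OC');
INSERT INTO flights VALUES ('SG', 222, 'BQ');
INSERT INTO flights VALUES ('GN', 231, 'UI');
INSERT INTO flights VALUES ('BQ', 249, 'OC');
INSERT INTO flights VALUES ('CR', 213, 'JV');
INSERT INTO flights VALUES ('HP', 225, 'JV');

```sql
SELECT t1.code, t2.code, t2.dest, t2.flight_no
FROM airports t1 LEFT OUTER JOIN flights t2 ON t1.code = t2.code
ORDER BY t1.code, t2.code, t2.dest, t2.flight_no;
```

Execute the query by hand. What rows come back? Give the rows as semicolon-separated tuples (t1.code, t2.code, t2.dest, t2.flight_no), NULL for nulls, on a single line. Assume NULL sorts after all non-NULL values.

(BQ, BQ, OC, 249); (BQ, BQ, OC, 249); (BQ, BQ, PD, NULL); (BQ, BQ, PD, NULL); (CR, CR, JV, 213); (SG, SG, BQ, 222); (SG, SG, BQ, 222); (NULL, NULL, NULL, NULL)

LEFT JOIN keeps every row from `airports`; unmatched rows get NULL for `flights`'s columns.
Matching on t1.code = t2.code. A NULL in a compared column never satisfies the condition.
- t1 (code=CR) pairs with 1 row(s) of t2.
- t1 (code=SG) pairs with 1 row(s) of t2.
- t1 (code=BQ) pairs with 2 row(s) of t2.
- t1 (code=SG) pairs with 1 row(s) of t2.
- t1 (code=BQ) pairs with 2 row(s) of t2.
- t1 (code=NULL) has no partner → padded with NULL.
After projecting and ordering:
t1.code | t2.code | t2.dest | t2.flight_no
BQ | BQ | OC | 249
BQ | BQ | OC | 249
BQ | BQ | PD | NULL
BQ | BQ | PD | NULL
CR | CR | JV | 213
SG | SG | BQ | 222
SG | SG | BQ | 222
NULL | NULL | NULL | NULL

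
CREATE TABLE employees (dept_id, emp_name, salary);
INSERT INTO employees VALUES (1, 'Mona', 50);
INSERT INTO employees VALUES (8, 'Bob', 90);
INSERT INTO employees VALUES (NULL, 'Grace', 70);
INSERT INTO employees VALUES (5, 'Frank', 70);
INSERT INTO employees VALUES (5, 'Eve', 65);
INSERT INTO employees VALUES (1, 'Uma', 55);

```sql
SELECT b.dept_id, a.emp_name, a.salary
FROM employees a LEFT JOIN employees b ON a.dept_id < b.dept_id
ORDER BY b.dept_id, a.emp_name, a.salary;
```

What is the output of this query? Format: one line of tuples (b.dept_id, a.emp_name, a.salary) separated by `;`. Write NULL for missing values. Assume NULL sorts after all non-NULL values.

(5, Mona, 50); (5, Mona, 50); (5, Uma, 55); (5, Uma, 55); (8, Eve, 65); (8, Frank, 70); (8, Mona, 50); (8, Uma, 55); (NULL, Bob, 90); (NULL, Grace, 70)

LEFT JOIN keeps every row from `employees a`; unmatched rows get NULL for `employees b`'s columns.
Matching on a.dept_id < b.dept_id. A NULL in a compared column never satisfies the condition.
- a row (dept_id=1): matches 3 b row(s) → 3 output row(s).
- a row (dept_id=8): no match → kept, b columns NULL.
- a row (dept_id=NULL): no match → kept, b columns NULL.
- a row (dept_id=5): matches 1 b row(s) → 1 output row(s).
- a row (dept_id=5): matches 1 b row(s) → 1 output row(s).
- a row (dept_id=1): matches 3 b row(s) → 3 output row(s).
After projecting and ordering:
b.dept_id | a.emp_name | a.salary
5 | Mona | 50
5 | Mona | 50
5 | Uma | 55
5 | Uma | 55
8 | Eve | 65
8 | Frank | 70
8 | Mona | 50
8 | Uma | 55
NULL | Bob | 90
NULL | Grace | 70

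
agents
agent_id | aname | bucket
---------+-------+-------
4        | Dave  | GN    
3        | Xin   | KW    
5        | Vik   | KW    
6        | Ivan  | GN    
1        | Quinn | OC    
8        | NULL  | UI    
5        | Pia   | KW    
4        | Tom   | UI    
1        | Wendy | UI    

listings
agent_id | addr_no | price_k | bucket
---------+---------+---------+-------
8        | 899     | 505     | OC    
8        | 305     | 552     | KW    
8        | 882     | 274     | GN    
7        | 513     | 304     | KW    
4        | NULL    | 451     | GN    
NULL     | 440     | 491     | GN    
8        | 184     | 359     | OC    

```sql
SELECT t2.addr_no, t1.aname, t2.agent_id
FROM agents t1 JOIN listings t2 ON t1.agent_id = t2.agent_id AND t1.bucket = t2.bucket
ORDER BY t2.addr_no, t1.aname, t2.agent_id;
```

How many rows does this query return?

INNER JOIN keeps only pairs where the ON condition holds.
Matching on t1.agent_id = t2.agent_id AND t1.bucket = t2.bucket. A NULL in a compared column never satisfies the condition.
Matched pairs: 1.
Total: 1 rows.

1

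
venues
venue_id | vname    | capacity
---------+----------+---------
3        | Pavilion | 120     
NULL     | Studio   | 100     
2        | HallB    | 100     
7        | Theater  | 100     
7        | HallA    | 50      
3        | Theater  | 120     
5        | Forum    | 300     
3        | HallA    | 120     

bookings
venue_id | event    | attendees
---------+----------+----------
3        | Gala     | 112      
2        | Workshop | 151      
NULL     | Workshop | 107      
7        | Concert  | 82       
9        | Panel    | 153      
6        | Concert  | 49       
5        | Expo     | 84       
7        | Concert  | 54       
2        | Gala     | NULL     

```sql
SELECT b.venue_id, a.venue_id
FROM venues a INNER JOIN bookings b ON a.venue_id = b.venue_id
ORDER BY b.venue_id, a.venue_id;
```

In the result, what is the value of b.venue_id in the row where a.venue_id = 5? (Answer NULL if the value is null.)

5

INNER JOIN keeps only pairs where the ON condition holds.
Matching on a.venue_id = b.venue_id. A NULL in a compared column never satisfies the condition.
Matched pairs: 10.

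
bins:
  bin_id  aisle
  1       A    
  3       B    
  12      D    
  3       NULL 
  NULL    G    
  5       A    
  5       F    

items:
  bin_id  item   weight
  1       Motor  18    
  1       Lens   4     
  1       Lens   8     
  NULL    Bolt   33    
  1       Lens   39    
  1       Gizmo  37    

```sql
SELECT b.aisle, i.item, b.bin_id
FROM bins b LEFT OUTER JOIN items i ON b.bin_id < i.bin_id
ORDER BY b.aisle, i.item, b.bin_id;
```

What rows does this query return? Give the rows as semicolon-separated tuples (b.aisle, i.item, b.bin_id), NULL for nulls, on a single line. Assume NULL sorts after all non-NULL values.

LEFT JOIN keeps every row from `bins`; unmatched rows get NULL for `items`'s columns.
Matching on b.bin_id < i.bin_id. A NULL in a compared column never satisfies the condition.
Matched pairs: 0; unmatched b rows kept: 7.

(A, NULL, 1); (A, NULL, 5); (B, NULL, 3); (D, NULL, 12); (F, NULL, 5); (G, NULL, NULL); (NULL, NULL, 3)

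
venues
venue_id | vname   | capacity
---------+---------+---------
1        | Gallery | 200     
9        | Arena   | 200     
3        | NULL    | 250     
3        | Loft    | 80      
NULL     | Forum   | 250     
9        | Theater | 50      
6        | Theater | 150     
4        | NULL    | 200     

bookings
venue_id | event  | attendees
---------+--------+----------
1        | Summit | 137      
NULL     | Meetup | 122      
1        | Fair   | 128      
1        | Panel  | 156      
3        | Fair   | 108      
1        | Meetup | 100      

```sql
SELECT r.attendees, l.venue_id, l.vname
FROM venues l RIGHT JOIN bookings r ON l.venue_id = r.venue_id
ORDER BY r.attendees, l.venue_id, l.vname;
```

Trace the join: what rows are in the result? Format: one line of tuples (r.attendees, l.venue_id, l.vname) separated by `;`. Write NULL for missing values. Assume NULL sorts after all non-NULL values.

(100, 1, Gallery); (108, 3, Loft); (108, 3, NULL); (122, NULL, NULL); (128, 1, Gallery); (137, 1, Gallery); (156, 1, Gallery)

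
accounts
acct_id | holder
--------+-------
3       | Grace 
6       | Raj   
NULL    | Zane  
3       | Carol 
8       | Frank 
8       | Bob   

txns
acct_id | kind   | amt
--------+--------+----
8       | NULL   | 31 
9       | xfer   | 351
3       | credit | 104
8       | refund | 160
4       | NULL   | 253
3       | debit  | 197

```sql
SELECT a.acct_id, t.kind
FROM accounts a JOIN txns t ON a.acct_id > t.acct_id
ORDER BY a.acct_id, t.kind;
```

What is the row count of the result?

9

INNER JOIN keeps only pairs where the ON condition holds.
Matching on a.acct_id > t.acct_id. A NULL in a compared column never satisfies the condition.
Matched pairs: 9.
Total: 9 rows.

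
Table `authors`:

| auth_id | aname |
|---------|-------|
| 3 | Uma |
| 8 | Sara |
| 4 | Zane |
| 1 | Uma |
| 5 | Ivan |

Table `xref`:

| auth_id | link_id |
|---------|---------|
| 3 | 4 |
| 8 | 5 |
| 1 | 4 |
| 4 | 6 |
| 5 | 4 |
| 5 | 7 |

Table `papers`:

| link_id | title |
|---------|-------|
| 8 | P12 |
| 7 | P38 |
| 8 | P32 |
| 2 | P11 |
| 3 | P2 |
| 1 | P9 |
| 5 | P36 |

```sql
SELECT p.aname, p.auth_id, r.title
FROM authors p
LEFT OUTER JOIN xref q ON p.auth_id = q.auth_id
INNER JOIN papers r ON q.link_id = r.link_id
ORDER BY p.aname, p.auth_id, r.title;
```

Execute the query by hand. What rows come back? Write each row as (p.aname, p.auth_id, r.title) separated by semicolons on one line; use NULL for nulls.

Evaluate left to right. First `authors p LEFT JOIN xref q` on auth_id: 6 row(s).
Then INNER JOIN `papers r` on link_id: keep only rows whose q.link_id appears in r.

(Ivan, 5, P38); (Sara, 8, P36)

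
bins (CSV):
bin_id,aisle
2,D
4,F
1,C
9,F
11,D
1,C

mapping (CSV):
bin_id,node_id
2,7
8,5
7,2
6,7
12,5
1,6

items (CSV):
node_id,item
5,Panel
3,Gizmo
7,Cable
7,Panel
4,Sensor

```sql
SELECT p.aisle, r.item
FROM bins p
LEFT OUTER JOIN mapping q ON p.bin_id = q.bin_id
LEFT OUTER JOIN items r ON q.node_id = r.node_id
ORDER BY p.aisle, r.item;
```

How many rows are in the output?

7

Step 1 — p LEFT JOIN q on bin_id → 6 row(s).
Then LEFT JOIN `items r` on node_id: each of those 6 rows is kept; rows whose q.node_id has no match in r get NULL for r's columns.
Result: 7 row(s).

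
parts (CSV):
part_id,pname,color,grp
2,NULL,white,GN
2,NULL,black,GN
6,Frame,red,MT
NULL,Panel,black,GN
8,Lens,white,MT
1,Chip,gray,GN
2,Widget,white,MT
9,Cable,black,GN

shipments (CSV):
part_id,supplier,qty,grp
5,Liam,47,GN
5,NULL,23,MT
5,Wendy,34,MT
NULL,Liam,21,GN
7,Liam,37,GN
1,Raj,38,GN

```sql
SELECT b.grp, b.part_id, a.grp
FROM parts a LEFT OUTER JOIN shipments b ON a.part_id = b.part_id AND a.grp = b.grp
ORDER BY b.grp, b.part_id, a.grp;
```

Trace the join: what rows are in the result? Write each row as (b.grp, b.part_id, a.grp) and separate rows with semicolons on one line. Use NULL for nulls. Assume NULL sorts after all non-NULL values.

(GN, 1, GN); (NULL, NULL, GN); (NULL, NULL, GN); (NULL, NULL, GN); (NULL, NULL, GN); (NULL, NULL, MT); (NULL, NULL, MT); (NULL, NULL, MT)

LEFT JOIN keeps every row from `parts`; unmatched rows get NULL for `shipments`'s columns.
Matching on a.part_id = b.part_id AND a.grp = b.grp. A NULL in a compared column never satisfies the condition.
Matched pairs: 1; unmatched a rows kept: 7.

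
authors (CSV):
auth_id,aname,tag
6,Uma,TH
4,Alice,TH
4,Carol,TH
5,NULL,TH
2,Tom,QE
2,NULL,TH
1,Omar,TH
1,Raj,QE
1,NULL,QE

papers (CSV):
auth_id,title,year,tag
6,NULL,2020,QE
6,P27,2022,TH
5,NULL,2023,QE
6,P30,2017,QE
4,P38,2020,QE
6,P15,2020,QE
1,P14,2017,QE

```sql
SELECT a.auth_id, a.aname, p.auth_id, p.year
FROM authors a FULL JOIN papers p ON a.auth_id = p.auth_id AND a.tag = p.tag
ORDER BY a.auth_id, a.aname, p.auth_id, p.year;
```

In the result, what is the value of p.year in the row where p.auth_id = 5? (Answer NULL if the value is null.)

2023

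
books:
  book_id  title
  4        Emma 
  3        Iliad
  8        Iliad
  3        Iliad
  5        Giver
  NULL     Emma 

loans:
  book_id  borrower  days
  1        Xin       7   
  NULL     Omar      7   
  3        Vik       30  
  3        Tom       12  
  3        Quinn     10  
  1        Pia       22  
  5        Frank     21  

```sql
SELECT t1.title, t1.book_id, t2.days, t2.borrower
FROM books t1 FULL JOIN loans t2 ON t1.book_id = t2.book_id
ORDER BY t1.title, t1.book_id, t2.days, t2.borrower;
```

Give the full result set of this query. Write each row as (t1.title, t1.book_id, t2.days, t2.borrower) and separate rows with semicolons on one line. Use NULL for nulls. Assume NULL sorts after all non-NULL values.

(Emma, 4, NULL, NULL); (Emma, NULL, NULL, NULL); (Giver, 5, 21, Frank); (Iliad, 3, 10, Quinn); (Iliad, 3, 10, Quinn); (Iliad, 3, 12, Tom); (Iliad, 3, 12, Tom); (Iliad, 3, 30, Vik); (Iliad, 3, 30, Vik); (Iliad, 8, NULL, NULL); (NULL, NULL, 7, Omar); (NULL, NULL, 7, Xin); (NULL, NULL, 22, Pia)

FULL OUTER JOIN keeps every row from both sides; unmatched rows get NULL for the other side's columns.
Matching on t1.book_id = t2.book_id. A NULL in a compared column never satisfies the condition.
Matched pairs: 7; unmatched t1 rows kept: 3; unmatched t2 rows kept: 3.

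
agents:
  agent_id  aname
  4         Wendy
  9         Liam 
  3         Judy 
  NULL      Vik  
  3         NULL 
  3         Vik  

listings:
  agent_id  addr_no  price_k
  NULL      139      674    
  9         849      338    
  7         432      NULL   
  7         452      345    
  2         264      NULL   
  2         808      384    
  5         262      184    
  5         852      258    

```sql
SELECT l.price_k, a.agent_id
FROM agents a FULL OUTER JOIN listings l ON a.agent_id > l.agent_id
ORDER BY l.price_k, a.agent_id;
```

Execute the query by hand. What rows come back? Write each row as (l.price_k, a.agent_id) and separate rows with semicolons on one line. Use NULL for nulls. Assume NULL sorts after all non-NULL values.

(184, 9); (258, 9); (338, NULL); (345, 9); (384, 3); (384, 3); (384, 3); (384, 4); (384, 9); (674, NULL); (NULL, 3); (NULL, 3); (NULL, 3); (NULL, 4); (NULL, 9); (NULL, 9); (NULL, NULL)

FULL OUTER JOIN keeps every row from both sides; unmatched rows get NULL for the other side's columns.
Matching on a.agent_id > l.agent_id. A NULL in a compared column never satisfies the condition.
- a[0] agent_id=4 → 2 match(es) in l → 2 row(s).
- a[1] agent_id=9 → 6 match(es) in l → 6 row(s).
- a[2] agent_id=3 → 2 match(es) in l → 2 row(s).
- a[3] agent_id=NULL → no match; kept with NULLs on the l side.
- a[4] agent_id=3 → 2 match(es) in l → 2 row(s).
- a[5] agent_id=3 → 2 match(es) in l → 2 row(s).
- 2 l row(s) had no a match → kept, a columns NULL.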